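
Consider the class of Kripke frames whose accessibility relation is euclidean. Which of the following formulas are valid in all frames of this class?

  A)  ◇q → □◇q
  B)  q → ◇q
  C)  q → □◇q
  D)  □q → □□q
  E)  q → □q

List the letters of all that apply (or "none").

(A) ◇q → □◇q is axiom 5, which corresponds to the euclidean property. Every such R is euclidean — valid.
(B) q → ◇q is the dual of axiom T; it is valid on a frame exactly when R is reflexive. Such an R need not be reflexive, so not valid.
(C) axiom B: valid iff R is symmetric. Such an R need not be symmetric — not valid.
(D) axiom 4: valid iff R is transitive. Such an R need not be transitive — not valid.
(E) q → □q is valid only on frames where every R-edge is a self-loop. Such an R need not be a subset of the identity — not valid.

A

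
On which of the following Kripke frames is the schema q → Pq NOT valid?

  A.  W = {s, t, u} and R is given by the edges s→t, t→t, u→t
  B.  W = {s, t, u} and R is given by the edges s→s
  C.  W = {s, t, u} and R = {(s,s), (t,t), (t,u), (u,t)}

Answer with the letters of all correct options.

A, B, C

The schema q → Pq is the dual of axiom T; it is valid on a frame iff R is reflexive.
(A) R is not reflexive (not s R s), so the schema fails here.
(B) R is not reflexive (not t R t), so the schema fails here.
(C) R is not reflexive (not u R u), so the schema fails here.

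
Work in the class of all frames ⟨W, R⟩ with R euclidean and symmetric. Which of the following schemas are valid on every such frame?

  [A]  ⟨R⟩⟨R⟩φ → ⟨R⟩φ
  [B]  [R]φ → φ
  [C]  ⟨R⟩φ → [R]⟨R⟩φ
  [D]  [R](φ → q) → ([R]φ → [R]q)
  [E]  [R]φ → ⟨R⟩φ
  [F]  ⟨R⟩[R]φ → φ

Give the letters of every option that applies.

A, C, D, F

A symmetric euclidean relation is transitive (uRv and vRw give vRu by symmetry, then uRw by the euclidean condition, applied at v).
(A) ⟨R⟩⟨R⟩φ → ⟨R⟩φ (the dual of axiom 4) characterises the transitive frames. Every such R is transitive — valid.
(B) axiom T: valid iff R is reflexive. Such an R need not be reflexive — not valid.
(C) axiom 5: valid iff R is euclidean. Every such R is euclidean — valid.
(D) [R](φ → q) → ([R]φ → [R]q) is the K axiom; it holds on all frames — valid.
(E) [R]φ → ⟨R⟩φ is axiom D; it is valid on a frame exactly when R is serial. Such an R need not be serial, so not valid.
(F) ⟨R⟩[R]φ → φ (the dual of axiom B) characterises the symmetric frames. Every such R is symmetric — valid.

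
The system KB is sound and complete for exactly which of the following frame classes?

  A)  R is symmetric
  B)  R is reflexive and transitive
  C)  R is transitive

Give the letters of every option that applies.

(A) KB is sound and complete for exactly this class.
(B) this class determines S4, not KB.
(C) this class determines K4, not KB.

A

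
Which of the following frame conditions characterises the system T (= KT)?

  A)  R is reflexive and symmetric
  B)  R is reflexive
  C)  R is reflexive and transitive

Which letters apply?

B

(A) this class determines B (= KTB), not T (= KT).
(B) T (= KT) is sound and complete for exactly this class.
(C) this class determines S4, not T (= KT).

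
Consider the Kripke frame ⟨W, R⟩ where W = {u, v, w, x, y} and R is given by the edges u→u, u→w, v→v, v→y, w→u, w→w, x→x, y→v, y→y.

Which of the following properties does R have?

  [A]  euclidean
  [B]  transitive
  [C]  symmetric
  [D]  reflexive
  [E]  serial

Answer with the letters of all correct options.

(A) euclidean: any two R-successors of the same world are R-related.
(B) transitive: R is closed under composition.
(C) symmetric: every R-edge is matched by its reverse.
(D) reflexive: each world relates to itself.
(E) serial: every world has an R-successor.

A, B, C, D, E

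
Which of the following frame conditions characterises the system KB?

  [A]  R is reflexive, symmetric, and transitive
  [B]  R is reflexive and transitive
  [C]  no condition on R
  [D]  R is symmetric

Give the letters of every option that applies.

(A) this class determines S5, not KB.
(B) this class determines S4, not KB.
(C) this class determines K, not KB.
(D) KB is sound and complete for exactly this class.

D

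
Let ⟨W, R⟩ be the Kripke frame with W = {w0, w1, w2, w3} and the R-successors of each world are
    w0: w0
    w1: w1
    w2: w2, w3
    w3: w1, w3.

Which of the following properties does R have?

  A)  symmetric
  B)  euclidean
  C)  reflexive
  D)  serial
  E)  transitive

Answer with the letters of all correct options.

C, D

(A) not symmetric: w2 R w3 but not w3 R w2.
(B) not euclidean: w2 R w3 and w2 R w2 but not w3 R w2.
(C) reflexive: each world relates to itself.
(D) serial: every world has an R-successor.
(E) not transitive: w2 R w3 and w3 R w1 but not w2 R w1.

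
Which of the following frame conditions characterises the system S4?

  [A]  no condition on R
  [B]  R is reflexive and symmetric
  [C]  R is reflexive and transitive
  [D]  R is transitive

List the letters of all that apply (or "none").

(A) this class determines K, not S4.
(B) this class determines B (= KTB), not S4.
(C) S4 is sound and complete for exactly this class.
(D) this class determines K4, not S4.

C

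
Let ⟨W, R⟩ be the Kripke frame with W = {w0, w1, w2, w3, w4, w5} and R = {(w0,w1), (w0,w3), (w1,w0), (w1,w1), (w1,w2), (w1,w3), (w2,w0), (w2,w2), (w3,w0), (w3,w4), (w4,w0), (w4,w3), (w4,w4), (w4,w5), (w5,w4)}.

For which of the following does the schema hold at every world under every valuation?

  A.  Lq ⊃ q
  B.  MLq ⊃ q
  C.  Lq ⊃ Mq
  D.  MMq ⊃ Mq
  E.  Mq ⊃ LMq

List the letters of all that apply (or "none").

R is not reflexive: not w0 R w0.
R is not symmetric: w1 R w2 but not w2 R w1.
R is not transitive: w0 R w1 and w1 R w0 but not w0 R w0.
R is not euclidean: w0 R w3 and w0 R w1 but not w3 R w1.
R is serial: every world has an R-successor.
(A) Lq ⊃ q (axiom T) characterises the reflexive frames. R is not reflexive — not valid.
(B) MLq ⊃ q is the dual of axiom B, which corresponds to symmetry. R is not symmetric — not valid.
(C) Lq ⊃ Mq (axiom D) characterises the serial frames. R is serial — valid.
(D) MMq ⊃ Mq (the dual of axiom 4) characterises the transitive frames. R is not transitive — not valid.
(E) Mq ⊃ LMq is axiom 5; it is valid on a frame exactly when R is euclidean. R is not euclidean, so not valid.

C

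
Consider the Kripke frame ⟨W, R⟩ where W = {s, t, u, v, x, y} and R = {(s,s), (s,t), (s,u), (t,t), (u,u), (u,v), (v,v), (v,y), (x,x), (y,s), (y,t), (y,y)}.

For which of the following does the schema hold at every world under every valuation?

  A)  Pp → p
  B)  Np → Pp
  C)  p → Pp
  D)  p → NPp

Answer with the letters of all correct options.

B, C

R is reflexive: each world relates to itself.
R is not symmetric: s R t but not t R s.
R is serial: every world has an R-successor.
R is not a subset of the identity: s R t with s ≠ t.
(A) Pp → p is valid only on frames where every R-edge is a self-loop. Here R ⊄ identity — not valid.
(B) Np → Pp is axiom D; it is valid on a frame exactly when R is serial. R is serial, so valid.
(C) p → Pp is the dual of axiom T; it is valid on a frame exactly when R is reflexive. R is reflexive, so valid.
(D) p → NPp is axiom B; it is valid on a frame exactly when R is symmetric. R is not symmetric, so not valid.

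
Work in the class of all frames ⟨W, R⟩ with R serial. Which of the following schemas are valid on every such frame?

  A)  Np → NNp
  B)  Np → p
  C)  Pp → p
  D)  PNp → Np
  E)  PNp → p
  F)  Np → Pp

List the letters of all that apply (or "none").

F

(A) Np → NNp (axiom 4) characterises the transitive frames. Such an R need not be transitive — not valid.
(B) Np → p is axiom T; it is valid on a frame exactly when R is reflexive. Such an R need not be reflexive, so not valid.
(C) Pp → p is valid only on frames where every R-edge is a self-loop. Such an R need not be a subset of the identity — not valid.
(D) PNp → Np is the dual of axiom 5; it is valid on a frame exactly when R is euclidean. Such an R need not be euclidean, so not valid.
(E) the dual of axiom B: valid iff R is symmetric. Such an R need not be symmetric — not valid.
(F) Np → Pp (axiom D) characterises the serial frames. Every such R is serial — valid.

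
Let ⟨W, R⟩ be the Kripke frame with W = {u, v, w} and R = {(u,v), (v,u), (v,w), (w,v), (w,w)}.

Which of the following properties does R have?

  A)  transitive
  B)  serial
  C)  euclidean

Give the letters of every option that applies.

B

(A) not transitive: u R v and v R u but not u R u.
(B) serial: every world has an R-successor.
(C) not euclidean: v R u and v R w but not u R w.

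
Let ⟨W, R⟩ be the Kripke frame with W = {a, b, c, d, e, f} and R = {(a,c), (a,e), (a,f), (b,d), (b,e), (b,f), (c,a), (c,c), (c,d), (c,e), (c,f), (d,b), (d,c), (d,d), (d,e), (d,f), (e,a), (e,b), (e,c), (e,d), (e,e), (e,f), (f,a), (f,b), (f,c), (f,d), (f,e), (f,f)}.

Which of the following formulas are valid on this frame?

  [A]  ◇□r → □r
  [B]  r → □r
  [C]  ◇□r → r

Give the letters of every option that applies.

R is symmetric: every R-edge is matched by its reverse.
R is not euclidean: c R a and c R d but not a R d.
R is not a subset of the identity: a R c with a ≠ c.
(A) ◇□r → □r is the dual of axiom 5, which corresponds to the euclidean property. R is not euclidean — not valid.
(B) r → □r (equivalent to ◇p→p) corresponds to R being a subset of the identity. Here R ⊄ identity, so not valid.
(C) ◇□r → r is the dual of axiom B; it is valid on a frame exactly when R is symmetric. R is symmetric, so valid.

C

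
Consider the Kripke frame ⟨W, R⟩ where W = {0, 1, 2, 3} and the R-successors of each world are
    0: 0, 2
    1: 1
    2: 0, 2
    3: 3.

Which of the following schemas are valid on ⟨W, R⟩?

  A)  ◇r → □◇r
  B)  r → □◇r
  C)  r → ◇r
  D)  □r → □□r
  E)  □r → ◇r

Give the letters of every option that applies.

A, B, C, D, E

R is reflexive: each world relates to itself.
R is symmetric: every R-edge is matched by its reverse.
R is transitive: R is closed under composition.
R is euclidean: any two R-successors of the same world are R-related.
R is serial: every world has an R-successor.
(A) axiom 5: valid iff R is euclidean. R is euclidean — valid.
(B) r → □◇r is axiom B, which corresponds to symmetry. R is symmetric — valid.
(C) r → ◇r is the dual of axiom T, which corresponds to reflexivity. R is reflexive — valid.
(D) □r → □□r is axiom 4, which corresponds to transitivity. R is transitive — valid.
(E) □r → ◇r is axiom D; it is valid on a frame exactly when R is serial. R is serial, so valid.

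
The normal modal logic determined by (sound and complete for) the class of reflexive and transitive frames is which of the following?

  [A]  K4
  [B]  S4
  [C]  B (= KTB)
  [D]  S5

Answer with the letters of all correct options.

B

(A) K4 is determined by the class of transitive frames.
(B) S4 is determined by exactly this class.
(C) B (= KTB) is determined by the class of reflexive and symmetric frames.
(D) S5 is determined by the class of reflexive, symmetric, and transitive frames.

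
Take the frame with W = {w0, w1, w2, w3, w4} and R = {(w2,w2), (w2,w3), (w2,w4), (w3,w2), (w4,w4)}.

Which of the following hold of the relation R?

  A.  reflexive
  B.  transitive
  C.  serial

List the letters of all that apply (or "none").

(A) not reflexive: not w0 R w0.
(B) not transitive: w3 R w2 and w2 R w3 but not w3 R w3.
(C) not serial: w0 has no R-successor.

none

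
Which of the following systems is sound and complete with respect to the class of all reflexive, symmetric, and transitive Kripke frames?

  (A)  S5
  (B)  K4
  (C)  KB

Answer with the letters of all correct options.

(A) S5 is determined by exactly this class.
(B) K4 is determined by the class of transitive frames.
(C) KB is determined by the class of symmetric frames.

A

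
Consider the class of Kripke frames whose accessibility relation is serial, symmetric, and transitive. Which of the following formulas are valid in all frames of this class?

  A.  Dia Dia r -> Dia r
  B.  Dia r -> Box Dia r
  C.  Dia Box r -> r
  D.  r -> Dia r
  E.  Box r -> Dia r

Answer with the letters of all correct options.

A serial symmetric transitive relation is reflexive (take any v with uRv; symmetry gives vRu and transitivity gives uRu), hence an equivalence relation.
(A) Dia Dia r -> Dia r is the dual of axiom 4, which corresponds to transitivity. Every such R is transitive — valid.
(B) Dia r -> Box Dia r is axiom 5, which corresponds to the euclidean property. Every such R is euclidean — valid.
(C) Dia Box r -> r is the dual of axiom B; it is valid on a frame exactly when R is symmetric. Every such R is symmetric, so valid.
(D) r -> Dia r is the dual of axiom T; it is valid on a frame exactly when R is reflexive. Every such R is reflexive, so valid.
(E) Box r -> Dia r (axiom D) characterises the serial frames. Every such R is serial — valid.

A, B, C, D, E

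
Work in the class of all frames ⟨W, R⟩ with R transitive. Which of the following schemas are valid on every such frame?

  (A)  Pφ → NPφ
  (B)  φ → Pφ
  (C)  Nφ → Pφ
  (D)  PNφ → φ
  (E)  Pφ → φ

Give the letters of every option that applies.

(A) Pφ → NPφ (axiom 5) characterises the euclidean frames. Such an R need not be euclidean — not valid.
(B) the dual of axiom T: valid iff R is reflexive. Such an R need not be reflexive — not valid.
(C) Nφ → Pφ is axiom D; it is valid on a frame exactly when R is serial. Such an R need not be serial, so not valid.
(D) PNφ → φ is the dual of axiom B, which corresponds to symmetry. Such an R need not be symmetric — not valid.
(E) Pφ → φ is the converse of T; it holds exactly when R ⊆ identity. Such an R need not be a subset of the identity — not valid.

none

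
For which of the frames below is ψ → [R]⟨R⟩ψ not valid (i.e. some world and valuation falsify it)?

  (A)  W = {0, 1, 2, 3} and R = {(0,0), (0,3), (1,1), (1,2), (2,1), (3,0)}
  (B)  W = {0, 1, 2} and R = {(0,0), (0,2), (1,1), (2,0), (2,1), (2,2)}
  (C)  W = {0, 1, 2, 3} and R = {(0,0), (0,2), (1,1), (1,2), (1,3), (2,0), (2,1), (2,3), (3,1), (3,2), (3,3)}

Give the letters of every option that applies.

B

The schema ψ → [R]⟨R⟩ψ is axiom B; it is valid on a frame iff R is symmetric.
(A) R is symmetric (every R-edge is matched by its reverse), so the schema is valid here.
(B) R is not symmetric (2 R 1 but not 1 R 2), so the schema fails here.
(C) R is symmetric (every R-edge is matched by its reverse), so the schema is valid here.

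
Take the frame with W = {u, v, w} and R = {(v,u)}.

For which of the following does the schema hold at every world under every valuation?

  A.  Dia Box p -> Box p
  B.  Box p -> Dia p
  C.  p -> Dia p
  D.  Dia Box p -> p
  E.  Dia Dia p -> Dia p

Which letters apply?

E

R is not reflexive: not u R u.
R is not symmetric: v R u but not u R v.
R is transitive: R is closed under composition.
R is not euclidean: v R u and v R u but not u R u.
R is not serial: u has no R-successor.
(A) Dia Box p -> Box p is the dual of axiom 5; it is valid on a frame exactly when R is euclidean. R is not euclidean, so not valid.
(B) axiom D: valid iff R is serial. R is not serial — not valid.
(C) p -> Dia p is the dual of axiom T, which corresponds to reflexivity. R is not reflexive — not valid.
(D) Dia Box p -> p (the dual of axiom B) characterises the symmetric frames. R is not symmetric — not valid.
(E) Dia Dia p -> Dia p is the dual of axiom 4, which corresponds to transitivity. R is transitive — valid.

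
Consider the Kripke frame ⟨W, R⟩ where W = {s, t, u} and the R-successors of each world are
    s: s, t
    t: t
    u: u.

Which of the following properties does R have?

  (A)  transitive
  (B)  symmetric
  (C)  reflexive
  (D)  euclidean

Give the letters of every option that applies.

A, C

(A) transitive: R is closed under composition.
(B) not symmetric: s R t but not t R s.
(C) reflexive: each world relates to itself.
(D) not euclidean: s R t and s R s but not t R s.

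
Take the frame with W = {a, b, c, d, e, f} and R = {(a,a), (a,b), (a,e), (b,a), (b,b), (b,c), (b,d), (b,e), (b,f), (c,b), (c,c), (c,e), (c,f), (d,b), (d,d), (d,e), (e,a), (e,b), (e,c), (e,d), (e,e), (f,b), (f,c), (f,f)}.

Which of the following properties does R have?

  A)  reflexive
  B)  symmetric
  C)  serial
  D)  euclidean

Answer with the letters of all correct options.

A, B, C

(A) reflexive: each world relates to itself.
(B) symmetric: every R-edge is matched by its reverse.
(C) serial: every world has an R-successor.
(D) not euclidean: b R a and b R c but not a R c.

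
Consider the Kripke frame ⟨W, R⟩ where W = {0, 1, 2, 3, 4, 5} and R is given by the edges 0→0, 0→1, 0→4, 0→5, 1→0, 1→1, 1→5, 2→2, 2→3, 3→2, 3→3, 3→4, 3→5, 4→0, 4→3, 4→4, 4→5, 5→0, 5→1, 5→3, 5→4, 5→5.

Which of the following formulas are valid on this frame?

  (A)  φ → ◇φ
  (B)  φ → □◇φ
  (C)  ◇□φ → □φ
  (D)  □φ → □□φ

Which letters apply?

R is reflexive: each world relates to itself.
R is symmetric: every R-edge is matched by its reverse.
R is not transitive: 0 R 4 and 4 R 3 but not 0 R 3.
R is not euclidean: 0 R 1 and 0 R 4 but not 1 R 4.
(A) the dual of axiom T: valid iff R is reflexive. R is reflexive — valid.
(B) axiom B: valid iff R is symmetric. R is symmetric — valid.
(C) ◇□φ → □φ is the dual of axiom 5, which corresponds to the euclidean property. R is not euclidean — not valid.
(D) axiom 4: valid iff R is transitive. R is not transitive — not valid.

A, B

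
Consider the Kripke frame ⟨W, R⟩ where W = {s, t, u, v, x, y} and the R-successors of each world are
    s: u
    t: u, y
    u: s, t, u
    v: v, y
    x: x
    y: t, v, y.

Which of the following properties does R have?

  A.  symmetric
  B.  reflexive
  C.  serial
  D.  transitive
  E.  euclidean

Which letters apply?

(A) symmetric: every R-edge is matched by its reverse.
(B) not reflexive: not s R s.
(C) serial: every world has an R-successor.
(D) not transitive: s R u and u R s but not s R s.
(E) not euclidean: t R u and t R y but not u R y.

A, C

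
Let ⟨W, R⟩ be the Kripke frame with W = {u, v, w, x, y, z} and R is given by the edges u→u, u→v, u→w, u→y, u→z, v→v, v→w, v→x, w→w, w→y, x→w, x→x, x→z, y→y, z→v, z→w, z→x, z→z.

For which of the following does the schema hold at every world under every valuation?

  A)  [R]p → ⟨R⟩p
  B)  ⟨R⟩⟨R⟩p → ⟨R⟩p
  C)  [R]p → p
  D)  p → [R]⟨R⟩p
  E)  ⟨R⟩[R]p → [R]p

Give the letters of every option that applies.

R is reflexive: each world relates to itself.
R is not symmetric: u R v but not v R u.
R is not transitive: u R v and v R x but not u R x.
R is not euclidean: u R v and u R u but not v R u.
R is serial: every world has an R-successor.
(A) [R]p → ⟨R⟩p is axiom D, which corresponds to seriality. R is serial — valid.
(B) ⟨R⟩⟨R⟩p → ⟨R⟩p (the dual of axiom 4) characterises the transitive frames. R is not transitive — not valid.
(C) [R]p → p is axiom T, which corresponds to reflexivity. R is reflexive — valid.
(D) axiom B: valid iff R is symmetric. R is not symmetric — not valid.
(E) ⟨R⟩[R]p → [R]p is the dual of axiom 5, which corresponds to the euclidean property. R is not euclidean — not valid.

A, C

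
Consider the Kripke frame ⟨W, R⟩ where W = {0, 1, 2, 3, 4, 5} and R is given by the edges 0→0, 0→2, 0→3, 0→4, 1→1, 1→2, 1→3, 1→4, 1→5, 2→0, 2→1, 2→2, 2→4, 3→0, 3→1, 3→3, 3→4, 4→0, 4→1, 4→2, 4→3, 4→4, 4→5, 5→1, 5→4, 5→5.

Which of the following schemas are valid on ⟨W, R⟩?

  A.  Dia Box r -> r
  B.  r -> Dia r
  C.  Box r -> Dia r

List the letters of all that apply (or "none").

A, B, C

R is reflexive: each world relates to itself.
R is symmetric: every R-edge is matched by its reverse.
R is serial: every world has an R-successor.
(A) Dia Box r -> r (the dual of axiom B) characterises the symmetric frames. R is symmetric — valid.
(B) r -> Dia r (the dual of axiom T) characterises the reflexive frames. R is reflexive — valid.
(C) Box r -> Dia r is axiom D; it is valid on a frame exactly when R is serial. R is serial, so valid.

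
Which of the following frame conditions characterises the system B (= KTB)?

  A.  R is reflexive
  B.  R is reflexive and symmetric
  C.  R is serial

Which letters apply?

(A) this class determines T (= KT), not B (= KTB).
(B) B (= KTB) is sound and complete for exactly this class.
(C) this class determines D, not B (= KTB).

B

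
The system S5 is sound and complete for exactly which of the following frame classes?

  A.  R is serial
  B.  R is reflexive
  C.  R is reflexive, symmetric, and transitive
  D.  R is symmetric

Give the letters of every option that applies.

(A) this class determines D, not S5.
(B) this class determines T (= KT), not S5.
(C) S5 is sound and complete for exactly this class.
(D) this class determines KB, not S5.

C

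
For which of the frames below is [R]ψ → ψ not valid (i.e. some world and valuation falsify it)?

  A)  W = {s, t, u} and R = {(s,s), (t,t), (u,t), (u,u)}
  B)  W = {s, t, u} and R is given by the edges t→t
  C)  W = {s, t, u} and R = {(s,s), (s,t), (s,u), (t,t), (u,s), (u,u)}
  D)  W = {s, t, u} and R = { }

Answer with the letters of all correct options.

The schema [R]ψ → ψ is axiom T; it is valid on a frame iff R is reflexive.
(A) R is reflexive (each world relates to itself), so the schema is valid here.
(B) R is not reflexive (not s R s), so the schema fails here.
(C) R is reflexive (each world relates to itself), so the schema is valid here.
(D) R is not reflexive (not s R s), so the schema fails here.

B, D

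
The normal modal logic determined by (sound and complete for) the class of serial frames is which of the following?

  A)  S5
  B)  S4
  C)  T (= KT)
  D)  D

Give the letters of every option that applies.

D

(A) S5 is determined by the class of reflexive, symmetric, and transitive frames.
(B) S4 is determined by the class of reflexive and transitive frames.
(C) T (= KT) is determined by the class of reflexive frames.
(D) D is determined by exactly this class.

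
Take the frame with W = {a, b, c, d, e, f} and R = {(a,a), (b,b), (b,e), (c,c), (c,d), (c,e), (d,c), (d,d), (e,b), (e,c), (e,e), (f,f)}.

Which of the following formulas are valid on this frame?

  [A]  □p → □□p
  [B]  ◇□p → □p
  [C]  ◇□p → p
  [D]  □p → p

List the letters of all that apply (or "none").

R is reflexive: each world relates to itself.
R is symmetric: every R-edge is matched by its reverse.
R is not transitive: b R e and e R c but not b R c.
R is not euclidean: c R d and c R e but not d R e.
(A) axiom 4: valid iff R is transitive. R is not transitive — not valid.
(B) the dual of axiom 5: valid iff R is euclidean. R is not euclidean — not valid.
(C) ◇□p → p is the dual of axiom B; it is valid on a frame exactly when R is symmetric. R is symmetric, so valid.
(D) □p → p is axiom T; it is valid on a frame exactly when R is reflexive. R is reflexive, so valid.

C, D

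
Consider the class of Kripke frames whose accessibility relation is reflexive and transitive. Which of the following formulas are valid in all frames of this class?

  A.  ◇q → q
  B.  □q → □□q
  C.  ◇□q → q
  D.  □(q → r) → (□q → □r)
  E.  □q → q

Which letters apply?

Reflexive relations are serial.
(A) ◇q → q is the converse of T; it holds exactly when R ⊆ identity. Such an R need not be a subset of the identity — not valid.
(B) □q → □□q (axiom 4) characterises the transitive frames. Every such R is transitive — valid.
(C) the dual of axiom B: valid iff R is symmetric. Such an R need not be symmetric — not valid.
(D) □(q → r) → (□q → □r) is axiom K, valid on every Kripke frame — valid.
(E) □q → q is axiom T, which corresponds to reflexivity. Every such R is reflexive — valid.

B, D, E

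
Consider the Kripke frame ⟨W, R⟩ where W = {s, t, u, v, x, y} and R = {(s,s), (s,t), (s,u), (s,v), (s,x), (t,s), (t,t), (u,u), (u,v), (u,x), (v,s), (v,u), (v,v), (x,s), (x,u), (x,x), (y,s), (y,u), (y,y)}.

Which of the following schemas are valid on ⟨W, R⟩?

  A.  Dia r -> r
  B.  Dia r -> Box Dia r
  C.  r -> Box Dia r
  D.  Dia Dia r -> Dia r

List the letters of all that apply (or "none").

none

R is not symmetric: s R u but not u R s.
R is not transitive: t R s and s R u but not t R u.
R is not euclidean: s R t and s R u but not t R u.
R is not a subset of the identity: s R t with s ≠ t.
(A) Dia r -> r is valid only on frames where every R-edge is a self-loop. Here R ⊄ identity — not valid.
(B) axiom 5: valid iff R is euclidean. R is not euclidean — not valid.
(C) axiom B: valid iff R is symmetric. R is not symmetric — not valid.
(D) Dia Dia r -> Dia r is the dual of axiom 4, which corresponds to transitivity. R is not transitive — not valid.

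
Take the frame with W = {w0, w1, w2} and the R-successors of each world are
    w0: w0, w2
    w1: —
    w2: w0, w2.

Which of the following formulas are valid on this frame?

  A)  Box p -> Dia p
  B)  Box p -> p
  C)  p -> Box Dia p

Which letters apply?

R is not reflexive: not w1 R w1.
R is symmetric: every R-edge is matched by its reverse.
R is not serial: w1 has no R-successor.
(A) Box p -> Dia p (axiom D) characterises the serial frames. R is not serial — not valid.
(B) axiom T: valid iff R is reflexive. R is not reflexive — not valid.
(C) p -> Box Dia p is axiom B, which corresponds to symmetry. R is symmetric — valid.

C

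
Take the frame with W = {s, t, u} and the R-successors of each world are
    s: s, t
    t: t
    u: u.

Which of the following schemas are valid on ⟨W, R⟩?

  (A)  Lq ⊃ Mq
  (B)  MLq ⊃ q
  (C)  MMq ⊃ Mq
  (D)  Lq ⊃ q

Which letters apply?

A, C, D

R is reflexive: each world relates to itself.
R is not symmetric: s R t but not t R s.
R is transitive: R is closed under composition.
R is serial: every world has an R-successor.
(A) Lq ⊃ Mq (axiom D) characterises the serial frames. R is serial — valid.
(B) MLq ⊃ q is the dual of axiom B; it is valid on a frame exactly when R is symmetric. R is not symmetric, so not valid.
(C) the dual of axiom 4: valid iff R is transitive. R is transitive — valid.
(D) axiom T: valid iff R is reflexive. R is reflexive — valid.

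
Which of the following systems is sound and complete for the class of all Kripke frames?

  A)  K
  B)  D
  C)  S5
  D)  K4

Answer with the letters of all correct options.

A

(A) K is determined by exactly this class.
(B) D is determined by the class of serial frames.
(C) S5 is determined by the class of reflexive, symmetric, and transitive frames.
(D) K4 is determined by the class of transitive frames.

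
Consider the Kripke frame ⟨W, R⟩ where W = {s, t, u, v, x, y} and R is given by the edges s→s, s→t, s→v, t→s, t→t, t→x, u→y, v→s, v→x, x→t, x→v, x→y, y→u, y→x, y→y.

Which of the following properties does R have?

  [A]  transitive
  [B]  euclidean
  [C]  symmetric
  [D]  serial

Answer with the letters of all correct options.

C, D

(A) not transitive: s R t and t R x but not s R x.
(B) not euclidean: s R t and s R v but not t R v.
(C) symmetric: every R-edge is matched by its reverse.
(D) serial: every world has an R-successor.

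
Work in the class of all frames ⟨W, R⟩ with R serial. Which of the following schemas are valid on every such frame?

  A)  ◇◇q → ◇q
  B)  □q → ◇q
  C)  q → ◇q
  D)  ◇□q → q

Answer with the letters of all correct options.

(A) ◇◇q → ◇q (the dual of axiom 4) characterises the transitive frames. Such an R need not be transitive — not valid.
(B) axiom D: valid iff R is serial. Every such R is serial — valid.
(C) the dual of axiom T: valid iff R is reflexive. Such an R need not be reflexive — not valid.
(D) ◇□q → q (the dual of axiom B) characterises the symmetric frames. Such an R need not be symmetric — not valid.

B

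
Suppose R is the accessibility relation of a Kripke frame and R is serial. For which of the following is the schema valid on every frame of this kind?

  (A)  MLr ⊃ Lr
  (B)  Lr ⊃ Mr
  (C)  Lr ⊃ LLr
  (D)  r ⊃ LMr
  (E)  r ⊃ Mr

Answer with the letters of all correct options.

(A) MLr ⊃ Lr (the dual of axiom 5) characterises the euclidean frames. Such an R need not be euclidean — not valid.
(B) axiom D: valid iff R is serial. Every such R is serial — valid.
(C) Lr ⊃ LLr is axiom 4, which corresponds to transitivity. Such an R need not be transitive — not valid.
(D) r ⊃ LMr is axiom B; it is valid on a frame exactly when R is symmetric. Such an R need not be symmetric, so not valid.
(E) the dual of axiom T: valid iff R is reflexive. Such an R need not be reflexive — not valid.

B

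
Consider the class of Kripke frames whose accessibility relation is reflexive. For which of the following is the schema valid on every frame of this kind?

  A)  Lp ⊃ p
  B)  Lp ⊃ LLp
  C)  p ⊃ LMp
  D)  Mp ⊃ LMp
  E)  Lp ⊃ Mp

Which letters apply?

A, E

A reflexive relation is serial.
(A) axiom T: valid iff R is reflexive. Every such R is reflexive — valid.
(B) Lp ⊃ LLp is axiom 4; it is valid on a frame exactly when R is transitive. Such an R need not be transitive, so not valid.
(C) p ⊃ LMp is axiom B; it is valid on a frame exactly when R is symmetric. Such an R need not be symmetric, so not valid.
(D) Mp ⊃ LMp (axiom 5) characterises the euclidean frames. Such an R need not be euclidean — not valid.
(E) axiom D: valid iff R is serial. Every such R is serial — valid.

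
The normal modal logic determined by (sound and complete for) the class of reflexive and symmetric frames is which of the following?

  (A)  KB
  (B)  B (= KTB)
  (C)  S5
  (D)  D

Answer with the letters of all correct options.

(A) KB is determined by the class of symmetric frames.
(B) B (= KTB) is determined by exactly this class.
(C) S5 is determined by the class of reflexive, symmetric, and transitive frames.
(D) D is determined by the class of serial frames.

B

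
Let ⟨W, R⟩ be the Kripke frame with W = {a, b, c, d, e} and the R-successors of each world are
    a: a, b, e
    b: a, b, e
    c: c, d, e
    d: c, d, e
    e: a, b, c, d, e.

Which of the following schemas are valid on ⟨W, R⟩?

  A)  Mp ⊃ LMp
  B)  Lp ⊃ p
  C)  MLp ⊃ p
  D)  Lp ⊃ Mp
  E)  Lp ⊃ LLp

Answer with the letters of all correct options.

B, C, D

R is reflexive: each world relates to itself.
R is symmetric: every R-edge is matched by its reverse.
R is not transitive: a R e and e R c but not a R c.
R is not euclidean: e R a and e R c but not a R c.
R is serial: every world has an R-successor.
(A) Mp ⊃ LMp is axiom 5; it is valid on a frame exactly when R is euclidean. R is not euclidean, so not valid.
(B) axiom T: valid iff R is reflexive. R is reflexive — valid.
(C) MLp ⊃ p is the dual of axiom B, which corresponds to symmetry. R is symmetric — valid.
(D) Lp ⊃ Mp (axiom D) characterises the serial frames. R is serial — valid.
(E) axiom 4: valid iff R is transitive. R is not transitive — not valid.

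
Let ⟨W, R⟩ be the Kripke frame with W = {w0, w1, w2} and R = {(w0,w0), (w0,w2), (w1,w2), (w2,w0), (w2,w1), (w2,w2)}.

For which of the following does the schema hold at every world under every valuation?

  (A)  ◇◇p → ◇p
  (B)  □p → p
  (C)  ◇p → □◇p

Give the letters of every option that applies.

R is not reflexive: not w1 R w1.
R is not transitive: w0 R w2 and w2 R w1 but not w0 R w1.
R is not euclidean: w2 R w0 and w2 R w1 but not w0 R w1.
(A) ◇◇p → ◇p (the dual of axiom 4) characterises the transitive frames. R is not transitive — not valid.
(B) □p → p is axiom T, which corresponds to reflexivity. R is not reflexive — not valid.
(C) ◇p → □◇p (axiom 5) characterises the euclidean frames. R is not euclidean — not valid.

none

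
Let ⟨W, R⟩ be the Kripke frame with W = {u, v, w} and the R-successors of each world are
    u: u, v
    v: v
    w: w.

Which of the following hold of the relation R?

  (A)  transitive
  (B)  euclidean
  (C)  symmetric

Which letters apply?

(A) transitive: R is closed under composition.
(B) not euclidean: u R v and u R u but not v R u.
(C) not symmetric: u R v but not v R u.

A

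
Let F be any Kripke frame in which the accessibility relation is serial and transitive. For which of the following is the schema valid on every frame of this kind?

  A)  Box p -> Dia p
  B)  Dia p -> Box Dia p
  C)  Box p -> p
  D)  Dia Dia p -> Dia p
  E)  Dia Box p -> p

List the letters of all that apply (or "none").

A, D

(A) axiom D: valid iff R is serial. Every such R is serial — valid.
(B) Dia p -> Box Dia p is axiom 5, which corresponds to the euclidean property. Such an R need not be euclidean — not valid.
(C) Box p -> p is axiom T; it is valid on a frame exactly when R is reflexive. Such an R need not be reflexive, so not valid.
(D) Dia Dia p -> Dia p (the dual of axiom 4) characterises the transitive frames. Every such R is transitive — valid.
(E) Dia Box p -> p is the dual of axiom B, which corresponds to symmetry. Such an R need not be symmetric — not valid.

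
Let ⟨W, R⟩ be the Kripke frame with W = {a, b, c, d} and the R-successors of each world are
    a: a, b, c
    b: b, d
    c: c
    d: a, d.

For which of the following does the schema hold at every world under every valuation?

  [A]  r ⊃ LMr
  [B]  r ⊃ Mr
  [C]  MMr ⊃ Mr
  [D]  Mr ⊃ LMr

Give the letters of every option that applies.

R is reflexive: each world relates to itself.
R is not symmetric: a R b but not b R a.
R is not transitive: a R b and b R d but not a R d.
R is not euclidean: a R b and a R a but not b R a.
(A) r ⊃ LMr is axiom B; it is valid on a frame exactly when R is symmetric. R is not symmetric, so not valid.
(B) the dual of axiom T: valid iff R is reflexive. R is reflexive — valid.
(C) MMr ⊃ Mr is the dual of axiom 4; it is valid on a frame exactly when R is transitive. R is not transitive, so not valid.
(D) axiom 5: valid iff R is euclidean. R is not euclidean — not valid.

B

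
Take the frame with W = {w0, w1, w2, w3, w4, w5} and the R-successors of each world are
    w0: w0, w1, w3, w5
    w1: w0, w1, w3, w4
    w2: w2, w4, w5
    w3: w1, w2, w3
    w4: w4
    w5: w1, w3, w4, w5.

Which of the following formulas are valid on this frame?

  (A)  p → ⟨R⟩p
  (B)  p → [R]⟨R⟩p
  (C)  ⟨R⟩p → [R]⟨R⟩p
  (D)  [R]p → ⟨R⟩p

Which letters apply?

R is reflexive: each world relates to itself.
R is not symmetric: w0 R w3 but not w3 R w0.
R is not euclidean: w0 R w1 and w0 R w5 but not w1 R w5.
R is serial: every world has an R-successor.
(A) the dual of axiom T: valid iff R is reflexive. R is reflexive — valid.
(B) axiom B: valid iff R is symmetric. R is not symmetric — not valid.
(C) ⟨R⟩p → [R]⟨R⟩p is axiom 5; it is valid on a frame exactly when R is euclidean. R is not euclidean, so not valid.
(D) [R]p → ⟨R⟩p is axiom D, which corresponds to seriality. R is serial — valid.

A, D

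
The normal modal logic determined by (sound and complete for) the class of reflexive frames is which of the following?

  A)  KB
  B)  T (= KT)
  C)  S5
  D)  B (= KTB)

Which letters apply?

B

(A) KB is determined by the class of symmetric frames.
(B) T (= KT) is determined by exactly this class.
(C) S5 is determined by the class of reflexive, symmetric, and transitive frames.
(D) B (= KTB) is determined by the class of reflexive and symmetric frames.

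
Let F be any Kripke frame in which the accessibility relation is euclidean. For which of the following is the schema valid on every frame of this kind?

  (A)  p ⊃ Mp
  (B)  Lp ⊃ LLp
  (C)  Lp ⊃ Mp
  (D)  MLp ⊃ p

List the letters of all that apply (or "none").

none

(A) the dual of axiom T: valid iff R is reflexive. Such an R need not be reflexive — not valid.
(B) Lp ⊃ LLp (axiom 4) characterises the transitive frames. Such an R need not be transitive — not valid.
(C) Lp ⊃ Mp (axiom D) characterises the serial frames. Such an R need not be serial — not valid.
(D) MLp ⊃ p is the dual of axiom B, which corresponds to symmetry. Such an R need not be symmetric — not valid.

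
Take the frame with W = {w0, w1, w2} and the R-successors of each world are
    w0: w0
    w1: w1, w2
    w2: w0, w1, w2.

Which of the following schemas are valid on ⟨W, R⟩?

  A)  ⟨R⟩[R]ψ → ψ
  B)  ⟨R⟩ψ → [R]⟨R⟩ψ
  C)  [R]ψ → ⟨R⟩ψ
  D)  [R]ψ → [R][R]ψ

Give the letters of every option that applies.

R is not symmetric: w2 R w0 but not w0 R w2.
R is not transitive: w1 R w2 and w2 R w0 but not w1 R w0.
R is not euclidean: w2 R w0 and w2 R w1 but not w0 R w1.
R is serial: every world has an R-successor.
(A) ⟨R⟩[R]ψ → ψ is the dual of axiom B, which corresponds to symmetry. R is not symmetric — not valid.
(B) ⟨R⟩ψ → [R]⟨R⟩ψ is axiom 5; it is valid on a frame exactly when R is euclidean. R is not euclidean, so not valid.
(C) axiom D: valid iff R is serial. R is serial — valid.
(D) [R]ψ → [R][R]ψ is axiom 4; it is valid on a frame exactly when R is transitive. R is not transitive, so not valid.

C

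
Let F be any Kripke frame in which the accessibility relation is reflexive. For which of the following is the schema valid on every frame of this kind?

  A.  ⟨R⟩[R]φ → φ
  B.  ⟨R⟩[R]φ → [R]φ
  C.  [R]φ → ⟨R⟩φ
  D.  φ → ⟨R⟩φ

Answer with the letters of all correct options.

A reflexive relation is serial.
(A) ⟨R⟩[R]φ → φ (the dual of axiom B) characterises the symmetric frames. Such an R need not be symmetric — not valid.
(B) ⟨R⟩[R]φ → [R]φ is the dual of axiom 5; it is valid on a frame exactly when R is euclidean. Such an R need not be euclidean, so not valid.
(C) axiom D: valid iff R is serial. Every such R is serial — valid.
(D) φ → ⟨R⟩φ is the dual of axiom T, which corresponds to reflexivity. Every such R is reflexive — valid.

C, D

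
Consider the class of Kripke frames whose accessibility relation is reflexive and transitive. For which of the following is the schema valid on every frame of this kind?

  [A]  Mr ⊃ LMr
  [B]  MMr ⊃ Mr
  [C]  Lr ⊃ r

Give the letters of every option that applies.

B, C

Reflexive relations are serial.
(A) axiom 5: valid iff R is euclidean. Such an R need not be euclidean — not valid.
(B) MMr ⊃ Mr is the dual of axiom 4, which corresponds to transitivity. Every such R is transitive — valid.
(C) Lr ⊃ r (axiom T) characterises the reflexive frames. Every such R is reflexive — valid.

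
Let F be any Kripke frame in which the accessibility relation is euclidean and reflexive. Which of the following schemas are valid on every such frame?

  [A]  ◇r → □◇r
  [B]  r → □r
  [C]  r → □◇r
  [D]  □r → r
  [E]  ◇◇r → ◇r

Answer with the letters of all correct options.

A reflexive euclidean relation is also symmetric (from wRw and wRv the euclidean condition gives vRw) and hence transitive; it is an equivalence relation.
(A) ◇r → □◇r is axiom 5; it is valid on a frame exactly when R is euclidean. Every such R is euclidean, so valid.
(B) r → □r is equivalent to ◇p→p; it holds exactly when R ⊆ identity. Such an R need not be a subset of the identity — not valid.
(C) r → □◇r is axiom B, which corresponds to symmetry. Every such R is symmetric — valid.
(D) □r → r is axiom T, which corresponds to reflexivity. Every such R is reflexive — valid.
(E) ◇◇r → ◇r is the dual of axiom 4; it is valid on a frame exactly when R is transitive. Every such R is transitive, so valid.

A, C, D, E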